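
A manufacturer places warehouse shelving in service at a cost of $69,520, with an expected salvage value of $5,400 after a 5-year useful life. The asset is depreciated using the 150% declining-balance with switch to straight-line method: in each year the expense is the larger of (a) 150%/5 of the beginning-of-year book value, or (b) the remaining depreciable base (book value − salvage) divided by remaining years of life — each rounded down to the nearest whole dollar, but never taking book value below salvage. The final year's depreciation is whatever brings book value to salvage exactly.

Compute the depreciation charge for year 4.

$9,223

Depreciable base = $69,520 − $5,400 = $64,120.
Year 1: DB = ⌊$69,520 × 150%/5⌋ = $20,856; SL = ⌊$64,120/5⌋ = $12,824 → take DB $20,856. Book value $48,664.
Year 2: DB = ⌊$48,664 × 150%/5⌋ = $14,599; SL = ⌊$43,264/4⌋ = $10,816 → take DB $14,599. Book value $34,065.
Year 3: DB = ⌊$34,065 × 150%/5⌋ = $10,219; SL = ⌊$28,665/3⌋ = $9,555 → take DB $10,219. Book value $23,846.
Year 4: DB = ⌊$23,846 × 150%/5⌋ = $7,153; SL = ⌊$18,446/2⌋ = $9,223 → take SL $9,223. Book value $14,623.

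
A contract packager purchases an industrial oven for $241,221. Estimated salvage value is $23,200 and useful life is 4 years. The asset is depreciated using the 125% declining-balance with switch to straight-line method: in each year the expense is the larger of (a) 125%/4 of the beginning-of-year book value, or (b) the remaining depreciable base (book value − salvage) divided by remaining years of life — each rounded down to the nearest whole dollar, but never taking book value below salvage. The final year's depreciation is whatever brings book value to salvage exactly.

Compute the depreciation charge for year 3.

$45,407

Depreciable base = $241,221 − $23,200 = $218,021.
Year 1: DB = ⌊$241,221 × 125%/4⌋ = $75,381; SL = ⌊$218,021/4⌋ = $54,505 → take DB $75,381. Book value $165,840.
Year 2: DB = ⌊$165,840 × 125%/4⌋ = $51,825; SL = ⌊$142,640/3⌋ = $47,546 → take DB $51,825. Book value $114,015.
Year 3: DB = ⌊$114,015 × 125%/4⌋ = $35,629; SL = ⌊$90,815/2⌋ = $45,407 → take SL $45,407. Book value $68,608.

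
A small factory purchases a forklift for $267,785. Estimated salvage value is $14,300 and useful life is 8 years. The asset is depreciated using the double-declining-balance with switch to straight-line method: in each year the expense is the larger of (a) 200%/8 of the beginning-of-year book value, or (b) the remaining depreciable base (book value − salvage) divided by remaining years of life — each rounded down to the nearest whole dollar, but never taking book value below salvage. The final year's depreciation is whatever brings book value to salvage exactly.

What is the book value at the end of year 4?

Depreciable base = $267,785 − $14,300 = $253,485.
Year 1: DB = ⌊$267,785 × 200%/8⌋ = $66,946; SL = ⌊$253,485/8⌋ = $31,685 → take DB $66,946. Book value $200,839.
Year 2: DB = ⌊$200,839 × 200%/8⌋ = $50,209; SL = ⌊$186,539/7⌋ = $26,648 → take DB $50,209. Book value $150,630.
Year 3: DB = ⌊$150,630 × 200%/8⌋ = $37,657; SL = ⌊$136,330/6⌋ = $22,721 → take DB $37,657. Book value $112,973.
Year 4: DB = ⌊$112,973 × 200%/8⌋ = $28,243; SL = ⌊$98,673/5⌋ = $19,734 → take DB $28,243. Book value $84,730.

$84,730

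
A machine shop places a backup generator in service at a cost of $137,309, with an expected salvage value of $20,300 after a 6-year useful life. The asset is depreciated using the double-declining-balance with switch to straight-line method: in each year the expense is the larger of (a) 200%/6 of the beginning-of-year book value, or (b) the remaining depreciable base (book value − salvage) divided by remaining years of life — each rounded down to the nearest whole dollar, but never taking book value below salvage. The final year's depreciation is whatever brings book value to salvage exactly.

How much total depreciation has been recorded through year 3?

$96,624

Depreciable base = $137,309 − $20,300 = $117,009.
Year 1: DB = ⌊$137,309 × 200%/6⌋ = $45,769; SL = ⌊$117,009/6⌋ = $19,501 → take DB $45,769. Book value $91,540.
Year 2: DB = ⌊$91,540 × 200%/6⌋ = $30,513; SL = ⌊$71,240/5⌋ = $14,248 → take DB $30,513. Book value $61,027.
Year 3: DB = ⌊$61,027 × 200%/6⌋ = $20,342; SL = ⌊$40,727/4⌋ = $10,181 → take DB $20,342. Book value $40,685.
Accumulated through year 3 = $137,309 − $40,685 = $96,624.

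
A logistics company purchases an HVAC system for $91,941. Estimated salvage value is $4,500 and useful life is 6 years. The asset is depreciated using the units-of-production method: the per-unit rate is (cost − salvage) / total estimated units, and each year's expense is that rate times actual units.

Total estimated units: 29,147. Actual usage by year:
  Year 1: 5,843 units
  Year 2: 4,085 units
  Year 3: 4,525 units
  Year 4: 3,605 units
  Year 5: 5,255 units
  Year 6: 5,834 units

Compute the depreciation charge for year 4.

$10,815

Depreciable base = $91,941 − $4,500 = $87,441.
Rate = $87,441 / 29,147 units = $3 per unit.
Year 1: 5,843 × $3 = $17,529. Book value $74,412.
Year 2: 4,085 × $3 = $12,255. Book value $62,157.
Year 3: 4,525 × $3 = $13,575. Book value $48,582.
Year 4: 3,605 × $3 = $10,815. Book value $37,767.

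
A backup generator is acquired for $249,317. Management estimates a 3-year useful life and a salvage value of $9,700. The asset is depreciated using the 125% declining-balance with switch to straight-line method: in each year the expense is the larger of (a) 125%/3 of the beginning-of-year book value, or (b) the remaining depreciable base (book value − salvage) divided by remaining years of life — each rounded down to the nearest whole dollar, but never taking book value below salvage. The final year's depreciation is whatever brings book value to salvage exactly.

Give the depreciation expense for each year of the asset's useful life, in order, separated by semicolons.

Depreciable base = $249,317 − $9,700 = $239,617.
Year 1: DB = ⌊$249,317 × 125%/3⌋ = $103,882; SL = ⌊$239,617/3⌋ = $79,872 → take DB $103,882. Book value $145,435.
Year 2: DB = ⌊$145,435 × 125%/3⌋ = $60,597; SL = ⌊$135,735/2⌋ = $67,867 → take SL $67,867. Book value $77,568.
Year 3 (final): $77,568 − $9,700 = $67,868. Book value $9,700.

$103,882; $67,867; $67,868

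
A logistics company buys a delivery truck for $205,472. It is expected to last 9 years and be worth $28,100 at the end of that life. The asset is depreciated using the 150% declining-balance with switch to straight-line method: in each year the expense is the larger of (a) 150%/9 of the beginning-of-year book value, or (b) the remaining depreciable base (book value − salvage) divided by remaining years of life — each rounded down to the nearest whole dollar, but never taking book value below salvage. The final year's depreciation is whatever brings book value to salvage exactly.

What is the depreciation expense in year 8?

Depreciable base = $205,472 − $28,100 = $177,372.
Year 1: DB = ⌊$205,472 × 150%/9⌋ = $34,245; SL = ⌊$177,372/9⌋ = $19,708 → take DB $34,245. Book value $171,227.
Year 2: DB = ⌊$171,227 × 150%/9⌋ = $28,537; SL = ⌊$143,127/8⌋ = $17,890 → take DB $28,537. Book value $142,690.
Year 3: DB = ⌊$142,690 × 150%/9⌋ = $23,781; SL = ⌊$114,590/7⌋ = $16,370 → take DB $23,781. Book value $118,909.
Year 4: DB = ⌊$118,909 × 150%/9⌋ = $19,818; SL = ⌊$90,809/6⌋ = $15,134 → take DB $19,818. Book value $99,091.
Year 5: DB = ⌊$99,091 × 150%/9⌋ = $16,515; SL = ⌊$70,991/5⌋ = $14,198 → take DB $16,515. Book value $82,576.
Year 6: DB = ⌊$82,576 × 150%/9⌋ = $13,762; SL = ⌊$54,476/4⌋ = $13,619 → take DB $13,762. Book value $68,814.
Year 7: DB = ⌊$68,814 × 150%/9⌋ = $11,469; SL = ⌊$40,714/3⌋ = $13,571 → take SL $13,571. Book value $55,243.
Year 8: DB = ⌊$55,243 × 150%/9⌋ = $9,207; SL = ⌊$27,143/2⌋ = $13,571 → take SL $13,571. Book value $41,672.

$13,571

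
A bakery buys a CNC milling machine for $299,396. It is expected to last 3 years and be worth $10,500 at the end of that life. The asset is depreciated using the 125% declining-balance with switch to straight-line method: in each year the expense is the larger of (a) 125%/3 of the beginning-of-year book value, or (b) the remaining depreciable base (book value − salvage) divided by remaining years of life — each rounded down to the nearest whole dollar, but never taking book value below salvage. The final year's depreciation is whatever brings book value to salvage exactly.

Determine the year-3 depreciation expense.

Depreciable base = $299,396 − $10,500 = $288,896.
Year 1: DB = ⌊$299,396 × 125%/3⌋ = $124,748; SL = ⌊$288,896/3⌋ = $96,298 → take DB $124,748. Book value $174,648.
Year 2: DB = ⌊$174,648 × 125%/3⌋ = $72,770; SL = ⌊$164,148/2⌋ = $82,074 → take SL $82,074. Book value $92,574.
Year 3 (final): $92,574 − $10,500 = $82,074. Book value $10,500.

$82,074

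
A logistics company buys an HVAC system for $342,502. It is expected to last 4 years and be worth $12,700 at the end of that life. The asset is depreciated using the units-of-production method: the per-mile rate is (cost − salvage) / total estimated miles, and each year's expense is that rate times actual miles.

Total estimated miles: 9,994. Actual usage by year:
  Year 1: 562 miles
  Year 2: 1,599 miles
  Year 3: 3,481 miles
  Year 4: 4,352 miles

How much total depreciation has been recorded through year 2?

$71,313

Depreciable base = $342,502 − $12,700 = $329,802.
Rate = $329,802 / 9,994 miles = $33 per mile.
Year 1: 562 × $33 = $18,546. Book value $323,956.
Year 2: 1,599 × $33 = $52,767. Book value $271,189.
Accumulated through year 2 = $342,502 − $271,189 = $71,313.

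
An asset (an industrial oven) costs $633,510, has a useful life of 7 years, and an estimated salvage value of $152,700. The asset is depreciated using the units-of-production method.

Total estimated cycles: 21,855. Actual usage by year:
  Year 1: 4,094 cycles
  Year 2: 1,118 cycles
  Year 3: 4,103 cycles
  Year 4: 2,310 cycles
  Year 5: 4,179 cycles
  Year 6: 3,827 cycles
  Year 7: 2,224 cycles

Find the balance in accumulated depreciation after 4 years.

Depreciable base = $633,510 − $152,700 = $480,810.
Rate = $480,810 / 21,855 cycles = $22 per cycle.
Year 1: 4,094 × $22 = $90,068. Book value $543,442.
Year 2: 1,118 × $22 = $24,596. Book value $518,846.
Year 3: 4,103 × $22 = $90,266. Book value $428,580.
Year 4: 2,310 × $22 = $50,820. Book value $377,760.
Accumulated through year 4 = $633,510 − $377,760 = $255,750.

$255,750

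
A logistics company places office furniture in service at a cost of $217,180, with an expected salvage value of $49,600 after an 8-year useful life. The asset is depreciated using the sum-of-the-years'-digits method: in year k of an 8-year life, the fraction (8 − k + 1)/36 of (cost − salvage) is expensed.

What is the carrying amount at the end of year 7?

$54,255

Depreciable base = $217,180 − $49,600 = $167,580.
Sum of the years' digits = 8+7+6+5+4+3+2+1 = 36.
Year 1: $167,580 × 8/36 = $37,240. Book value $179,940.
Year 2: $167,580 × 7/36 = $32,585. Book value $147,355.
Year 3: $167,580 × 6/36 = $27,930. Book value $119,425.
Year 4: $167,580 × 5/36 = $23,275. Book value $96,150.
Year 5: $167,580 × 4/36 = $18,620. Book value $77,530.
Year 6: $167,580 × 3/36 = $13,965. Book value $63,565.
Year 7: $167,580 × 2/36 = $9,310. Book value $54,255.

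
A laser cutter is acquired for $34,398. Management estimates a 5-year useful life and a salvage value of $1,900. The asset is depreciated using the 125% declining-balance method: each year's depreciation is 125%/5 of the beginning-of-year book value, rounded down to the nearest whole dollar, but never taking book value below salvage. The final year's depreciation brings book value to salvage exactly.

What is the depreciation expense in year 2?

Depreciable base = $34,398 − $1,900 = $32,498.
Year 1: ⌊$34,398 × 125%/5⌋ = $8,599. Book value $25,799.
Year 2: ⌊$25,799 × 125%/5⌋ = $6,449. Book value $19,350.

$6,449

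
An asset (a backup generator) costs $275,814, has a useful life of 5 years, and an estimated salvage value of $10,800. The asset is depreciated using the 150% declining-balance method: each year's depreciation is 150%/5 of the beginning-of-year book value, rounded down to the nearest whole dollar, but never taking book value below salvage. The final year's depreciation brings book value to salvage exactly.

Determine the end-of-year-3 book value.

Depreciable base = $275,814 − $10,800 = $265,014.
Year 1: ⌊$275,814 × 150%/5⌋ = $82,744. Book value $193,070.
Year 2: ⌊$193,070 × 150%/5⌋ = $57,921. Book value $135,149.
Year 3: ⌊$135,149 × 150%/5⌋ = $40,544. Book value $94,605.

$94,605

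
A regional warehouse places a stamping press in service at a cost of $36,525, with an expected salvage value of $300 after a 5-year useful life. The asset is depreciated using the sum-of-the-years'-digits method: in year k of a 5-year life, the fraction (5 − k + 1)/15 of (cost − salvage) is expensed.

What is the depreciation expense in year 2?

$9,660

Depreciable base = $36,525 − $300 = $36,225.
Sum of the years' digits = 5+4+3+2+1 = 15.
Year 1: $36,225 × 5/15 = $12,075. Book value $24,450.
Year 2: $36,225 × 4/15 = $9,660. Book value $14,790.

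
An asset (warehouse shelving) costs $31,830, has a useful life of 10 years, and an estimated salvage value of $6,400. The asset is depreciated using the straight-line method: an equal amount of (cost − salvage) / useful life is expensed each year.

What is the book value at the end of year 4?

Depreciable base = $31,830 − $6,400 = $25,430.
Annual expense = $25,430 / 10 = $2,543.
End of year 1: book value $29,287.
End of year 2: book value $26,744.
End of year 3: book value $24,201.
End of year 4: book value $21,658.

$21,658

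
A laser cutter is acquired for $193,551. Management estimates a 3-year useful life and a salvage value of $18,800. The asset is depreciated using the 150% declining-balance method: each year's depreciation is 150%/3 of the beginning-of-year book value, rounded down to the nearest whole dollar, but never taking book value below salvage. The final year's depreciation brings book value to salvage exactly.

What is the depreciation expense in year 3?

Depreciable base = $193,551 − $18,800 = $174,751.
Year 1: ⌊$193,551 × 150%/3⌋ = $96,775. Book value $96,776.
Year 2: ⌊$96,776 × 150%/3⌋ = $48,388. Book value $48,388.
Year 3 (final): $48,388 − $18,800 = $29,588. Book value $18,800.

$29,588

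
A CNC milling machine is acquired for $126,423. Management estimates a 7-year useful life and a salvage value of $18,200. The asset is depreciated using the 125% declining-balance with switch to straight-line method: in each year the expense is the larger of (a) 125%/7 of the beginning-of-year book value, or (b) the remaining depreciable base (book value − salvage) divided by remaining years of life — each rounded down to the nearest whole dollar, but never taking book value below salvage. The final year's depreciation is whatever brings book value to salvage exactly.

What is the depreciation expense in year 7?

Depreciable base = $126,423 − $18,200 = $108,223.
Year 1: DB = ⌊$126,423 × 125%/7⌋ = $22,575; SL = ⌊$108,223/7⌋ = $15,460 → take DB $22,575. Book value $103,848.
Year 2: DB = ⌊$103,848 × 125%/7⌋ = $18,544; SL = ⌊$85,648/6⌋ = $14,274 → take DB $18,544. Book value $85,304.
Year 3: DB = ⌊$85,304 × 125%/7⌋ = $15,232; SL = ⌊$67,104/5⌋ = $13,420 → take DB $15,232. Book value $70,072.
Year 4: DB = ⌊$70,072 × 125%/7⌋ = $12,512; SL = ⌊$51,872/4⌋ = $12,968 → take SL $12,968. Book value $57,104.
Year 5: DB = ⌊$57,104 × 125%/7⌋ = $10,197; SL = ⌊$38,904/3⌋ = $12,968 → take SL $12,968. Book value $44,136.
Year 6: DB = ⌊$44,136 × 125%/7⌋ = $7,881; SL = ⌊$25,936/2⌋ = $12,968 → take SL $12,968. Book value $31,168.
Year 7 (final): $31,168 − $18,200 = $12,968. Book value $18,200.

$12,968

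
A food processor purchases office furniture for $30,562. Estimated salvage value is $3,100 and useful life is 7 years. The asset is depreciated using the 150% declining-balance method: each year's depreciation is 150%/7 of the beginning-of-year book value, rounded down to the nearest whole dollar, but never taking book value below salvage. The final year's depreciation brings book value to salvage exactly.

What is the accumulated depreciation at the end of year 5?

$21,409

Depreciable base = $30,562 − $3,100 = $27,462.
Year 1: ⌊$30,562 × 150%/7⌋ = $6,549. Book value $24,013.
Year 2: ⌊$24,013 × 150%/7⌋ = $5,145. Book value $18,868.
Year 3: ⌊$18,868 × 150%/7⌋ = $4,043. Book value $14,825.
Year 4: ⌊$14,825 × 150%/7⌋ = $3,176. Book value $11,649.
Year 5: ⌊$11,649 × 150%/7⌋ = $2,496. Book value $9,153.
Accumulated through year 5 = $30,562 − $9,153 = $21,409.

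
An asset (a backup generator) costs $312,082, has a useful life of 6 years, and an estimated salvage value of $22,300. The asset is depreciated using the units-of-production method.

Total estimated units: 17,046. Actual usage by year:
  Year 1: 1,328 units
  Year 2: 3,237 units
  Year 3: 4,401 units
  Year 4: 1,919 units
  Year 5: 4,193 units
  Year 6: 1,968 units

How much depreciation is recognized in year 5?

Depreciable base = $312,082 − $22,300 = $289,782.
Rate = $289,782 / 17,046 units = $17 per unit.
Year 1: 1,328 × $17 = $22,576. Book value $289,506.
Year 2: 3,237 × $17 = $55,029. Book value $234,477.
Year 3: 4,401 × $17 = $74,817. Book value $159,660.
Year 4: 1,919 × $17 = $32,623. Book value $127,037.
Year 5: 4,193 × $17 = $71,281. Book value $55,756.

$71,281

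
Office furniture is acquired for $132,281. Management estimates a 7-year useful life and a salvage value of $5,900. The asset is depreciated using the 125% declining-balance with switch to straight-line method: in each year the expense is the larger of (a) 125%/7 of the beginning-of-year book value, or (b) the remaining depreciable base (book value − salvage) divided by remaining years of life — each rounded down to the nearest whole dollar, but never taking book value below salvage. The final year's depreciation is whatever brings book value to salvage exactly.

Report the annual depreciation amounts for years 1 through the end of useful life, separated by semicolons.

$23,621; $19,403; $16,671; $16,671; $16,671; $16,672; $16,672

Depreciable base = $132,281 − $5,900 = $126,381.
Year 1: DB = ⌊$132,281 × 125%/7⌋ = $23,621; SL = ⌊$126,381/7⌋ = $18,054 → take DB $23,621. Book value $108,660.
Year 2: DB = ⌊$108,660 × 125%/7⌋ = $19,403; SL = ⌊$102,760/6⌋ = $17,126 → take DB $19,403. Book value $89,257.
Year 3: DB = ⌊$89,257 × 125%/7⌋ = $15,938; SL = ⌊$83,357/5⌋ = $16,671 → take SL $16,671. Book value $72,586.
Year 4: DB = ⌊$72,586 × 125%/7⌋ = $12,961; SL = ⌊$66,686/4⌋ = $16,671 → take SL $16,671. Book value $55,915.
Year 5: DB = ⌊$55,915 × 125%/7⌋ = $9,984; SL = ⌊$50,015/3⌋ = $16,671 → take SL $16,671. Book value $39,244.
Year 6: DB = ⌊$39,244 × 125%/7⌋ = $7,007; SL = ⌊$33,344/2⌋ = $16,672 → take SL $16,672. Book value $22,572.
Year 7 (final): $22,572 − $5,900 = $16,672. Book value $5,900.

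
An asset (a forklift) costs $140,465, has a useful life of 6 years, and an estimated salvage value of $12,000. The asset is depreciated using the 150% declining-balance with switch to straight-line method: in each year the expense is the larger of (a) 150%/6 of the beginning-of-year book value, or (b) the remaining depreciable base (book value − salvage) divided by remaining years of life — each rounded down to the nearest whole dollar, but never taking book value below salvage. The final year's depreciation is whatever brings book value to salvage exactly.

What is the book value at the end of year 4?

$43,506

Depreciable base = $140,465 − $12,000 = $128,465.
Year 1: DB = ⌊$140,465 × 150%/6⌋ = $35,116; SL = ⌊$128,465/6⌋ = $21,410 → take DB $35,116. Book value $105,349.
Year 2: DB = ⌊$105,349 × 150%/6⌋ = $26,337; SL = ⌊$93,349/5⌋ = $18,669 → take DB $26,337. Book value $79,012.
Year 3: DB = ⌊$79,012 × 150%/6⌋ = $19,753; SL = ⌊$67,012/4⌋ = $16,753 → take DB $19,753. Book value $59,259.
Year 4: DB = ⌊$59,259 × 150%/6⌋ = $14,814; SL = ⌊$47,259/3⌋ = $15,753 → take SL $15,753. Book value $43,506.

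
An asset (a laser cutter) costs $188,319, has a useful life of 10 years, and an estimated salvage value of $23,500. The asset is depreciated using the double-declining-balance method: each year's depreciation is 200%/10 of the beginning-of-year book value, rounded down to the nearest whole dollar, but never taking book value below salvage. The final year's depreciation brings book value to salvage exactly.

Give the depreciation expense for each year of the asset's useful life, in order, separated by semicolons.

Depreciable base = $188,319 − $23,500 = $164,819.
Year 1: ⌊$188,319 × 200%/10⌋ = $37,663. Book value $150,656.
Year 2: ⌊$150,656 × 200%/10⌋ = $30,131. Book value $120,525.
Year 3: ⌊$120,525 × 200%/10⌋ = $24,105. Book value $96,420.
Year 4: ⌊$96,420 × 200%/10⌋ = $19,284. Book value $77,136.
Year 5: ⌊$77,136 × 200%/10⌋ = $15,427. Book value $61,709.
Year 6: ⌊$61,709 × 200%/10⌋ = $12,341. Book value $49,368.
Year 7: ⌊$49,368 × 200%/10⌋ = $9,873. Book value $39,495.
Year 8: ⌊$39,495 × 200%/10⌋ = $7,899. Book value $31,596.
Year 9: ⌊$31,596 × 200%/10⌋ = $6,319. Book value $25,277.
Year 10 (final): $25,277 − $23,500 = $1,777. Book value $23,500.

$37,663; $30,131; $24,105; $19,284; $15,427; $12,341; $9,873; $7,899; $6,319; $1,777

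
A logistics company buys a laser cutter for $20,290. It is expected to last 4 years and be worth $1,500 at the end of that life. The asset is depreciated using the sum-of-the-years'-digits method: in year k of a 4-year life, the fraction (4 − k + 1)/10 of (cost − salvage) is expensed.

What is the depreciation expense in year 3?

$3,758

Depreciable base = $20,290 − $1,500 = $18,790.
Sum of the years' digits = 4+3+2+1 = 10.
Year 1: $18,790 × 4/10 = $7,516. Book value $12,774.
Year 2: $18,790 × 3/10 = $5,637. Book value $7,137.
Year 3: $18,790 × 2/10 = $3,758. Book value $3,379.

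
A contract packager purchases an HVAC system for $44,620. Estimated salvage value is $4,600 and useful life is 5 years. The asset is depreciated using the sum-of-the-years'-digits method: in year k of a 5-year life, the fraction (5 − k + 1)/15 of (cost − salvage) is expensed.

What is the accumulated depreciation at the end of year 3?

$32,016

Depreciable base = $44,620 − $4,600 = $40,020.
Sum of the years' digits = 5+4+3+2+1 = 15.
Year 1: $40,020 × 5/15 = $13,340. Book value $31,280.
Year 2: $40,020 × 4/15 = $10,672. Book value $20,608.
Year 3: $40,020 × 3/15 = $8,004. Book value $12,604.
Accumulated through year 3 = $44,620 − $12,604 = $32,016.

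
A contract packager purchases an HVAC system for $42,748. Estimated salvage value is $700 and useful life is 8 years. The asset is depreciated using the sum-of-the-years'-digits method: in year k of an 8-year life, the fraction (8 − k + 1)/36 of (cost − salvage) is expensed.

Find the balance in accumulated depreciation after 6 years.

Depreciable base = $42,748 − $700 = $42,048.
Sum of the years' digits = 8+7+6+5+4+3+2+1 = 36.
Year 1: $42,048 × 8/36 = $9,344. Book value $33,404.
Year 2: $42,048 × 7/36 = $8,176. Book value $25,228.
Year 3: $42,048 × 6/36 = $7,008. Book value $18,220.
Year 4: $42,048 × 5/36 = $5,840. Book value $12,380.
Year 5: $42,048 × 4/36 = $4,672. Book value $7,708.
Year 6: $42,048 × 3/36 = $3,504. Book value $4,204.
Accumulated through year 6 = $42,748 − $4,204 = $38,544.

$38,544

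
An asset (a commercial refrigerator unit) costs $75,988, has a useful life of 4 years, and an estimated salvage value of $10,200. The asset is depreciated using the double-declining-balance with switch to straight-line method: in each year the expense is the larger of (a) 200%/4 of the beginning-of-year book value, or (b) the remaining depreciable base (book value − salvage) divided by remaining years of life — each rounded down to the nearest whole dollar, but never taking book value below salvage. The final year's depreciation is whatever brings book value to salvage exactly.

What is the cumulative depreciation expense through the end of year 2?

$56,991

Depreciable base = $75,988 − $10,200 = $65,788.
Year 1: DB = ⌊$75,988 × 200%/4⌋ = $37,994; SL = ⌊$65,788/4⌋ = $16,447 → take DB $37,994. Book value $37,994.
Year 2: DB = ⌊$37,994 × 200%/4⌋ = $18,997; SL = ⌊$27,794/3⌋ = $9,264 → take DB $18,997. Book value $18,997.
Accumulated through year 2 = $75,988 − $18,997 = $56,991.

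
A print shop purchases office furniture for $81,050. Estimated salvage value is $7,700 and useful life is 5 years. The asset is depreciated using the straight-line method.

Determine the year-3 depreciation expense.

$14,670

Depreciable base = $81,050 − $7,700 = $73,350.
Annual expense = $73,350 / 5 = $14,670.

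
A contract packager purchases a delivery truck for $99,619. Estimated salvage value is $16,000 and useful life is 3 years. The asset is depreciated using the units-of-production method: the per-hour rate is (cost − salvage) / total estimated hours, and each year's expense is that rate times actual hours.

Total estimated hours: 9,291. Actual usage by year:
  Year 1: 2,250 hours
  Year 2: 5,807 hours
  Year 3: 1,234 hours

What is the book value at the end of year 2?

$27,106

Depreciable base = $99,619 − $16,000 = $83,619.
Rate = $83,619 / 9,291 hours = $9 per hour.
Year 1: 2,250 × $9 = $20,250. Book value $79,369.
Year 2: 5,807 × $9 = $52,263. Book value $27,106.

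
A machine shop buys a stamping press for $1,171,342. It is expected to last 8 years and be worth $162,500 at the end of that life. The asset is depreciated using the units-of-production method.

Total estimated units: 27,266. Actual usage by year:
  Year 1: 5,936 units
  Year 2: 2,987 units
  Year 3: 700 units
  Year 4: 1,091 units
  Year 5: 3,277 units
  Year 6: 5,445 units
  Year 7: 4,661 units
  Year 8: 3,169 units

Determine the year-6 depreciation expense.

$201,465

Depreciable base = $1,171,342 − $162,500 = $1,008,842.
Rate = $1,008,842 / 27,266 units = $37 per unit.
Year 1: 5,936 × $37 = $219,632. Book value $951,710.
Year 2: 2,987 × $37 = $110,519. Book value $841,191.
Year 3: 700 × $37 = $25,900. Book value $815,291.
Year 4: 1,091 × $37 = $40,367. Book value $774,924.
Year 5: 3,277 × $37 = $121,249. Book value $653,675.
Year 6: 5,445 × $37 = $201,465. Book value $452,210.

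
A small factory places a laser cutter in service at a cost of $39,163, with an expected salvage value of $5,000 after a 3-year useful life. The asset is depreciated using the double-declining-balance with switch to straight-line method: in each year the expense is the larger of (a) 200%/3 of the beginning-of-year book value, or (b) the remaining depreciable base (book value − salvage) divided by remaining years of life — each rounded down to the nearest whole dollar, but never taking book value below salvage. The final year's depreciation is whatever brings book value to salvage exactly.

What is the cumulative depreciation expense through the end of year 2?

$34,163

Depreciable base = $39,163 − $5,000 = $34,163.
Year 1: DB = ⌊$39,163 × 200%/3⌋ = $26,108; SL = ⌊$34,163/3⌋ = $11,387 → take DB $26,108. Book value $13,055.
Year 2: DB = ⌊$13,055 × 200%/3⌋ = $8,703; SL = ⌊$8,055/2⌋ = $4,027 → take DB $8,703, capped at $8,055. Book value $5,000.
Accumulated through year 2 = $39,163 − $5,000 = $34,163.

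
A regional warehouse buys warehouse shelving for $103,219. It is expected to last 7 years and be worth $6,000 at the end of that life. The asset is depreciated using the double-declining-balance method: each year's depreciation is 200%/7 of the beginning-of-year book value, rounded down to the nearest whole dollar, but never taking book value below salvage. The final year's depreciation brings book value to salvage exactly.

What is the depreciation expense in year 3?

$15,046

Depreciable base = $103,219 − $6,000 = $97,219.
Year 1: ⌊$103,219 × 200%/7⌋ = $29,491. Book value $73,728.
Year 2: ⌊$73,728 × 200%/7⌋ = $21,065. Book value $52,663.
Year 3: ⌊$52,663 × 200%/7⌋ = $15,046. Book value $37,617.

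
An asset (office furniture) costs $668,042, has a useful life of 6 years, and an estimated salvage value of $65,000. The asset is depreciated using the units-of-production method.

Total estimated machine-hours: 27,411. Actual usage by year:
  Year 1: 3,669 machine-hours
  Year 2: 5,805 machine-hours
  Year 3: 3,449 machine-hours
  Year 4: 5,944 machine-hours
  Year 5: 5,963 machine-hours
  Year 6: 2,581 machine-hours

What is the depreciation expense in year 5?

Depreciable base = $668,042 − $65,000 = $603,042.
Rate = $603,042 / 27,411 machine-hours = $22 per machine-hour.
Year 1: 3,669 × $22 = $80,718. Book value $587,324.
Year 2: 5,805 × $22 = $127,710. Book value $459,614.
Year 3: 3,449 × $22 = $75,878. Book value $383,736.
Year 4: 5,944 × $22 = $130,768. Book value $252,968.
Year 5: 5,963 × $22 = $131,186. Book value $121,782.

$131,186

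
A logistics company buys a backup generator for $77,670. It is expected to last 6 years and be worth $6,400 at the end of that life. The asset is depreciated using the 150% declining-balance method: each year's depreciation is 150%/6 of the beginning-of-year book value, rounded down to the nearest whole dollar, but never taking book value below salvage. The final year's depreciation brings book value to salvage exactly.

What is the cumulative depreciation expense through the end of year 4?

Depreciable base = $77,670 − $6,400 = $71,270.
Year 1: ⌊$77,670 × 150%/6⌋ = $19,417. Book value $58,253.
Year 2: ⌊$58,253 × 150%/6⌋ = $14,563. Book value $43,690.
Year 3: ⌊$43,690 × 150%/6⌋ = $10,922. Book value $32,768.
Year 4: ⌊$32,768 × 150%/6⌋ = $8,192. Book value $24,576.
Accumulated through year 4 = $77,670 − $24,576 = $53,094.

$53,094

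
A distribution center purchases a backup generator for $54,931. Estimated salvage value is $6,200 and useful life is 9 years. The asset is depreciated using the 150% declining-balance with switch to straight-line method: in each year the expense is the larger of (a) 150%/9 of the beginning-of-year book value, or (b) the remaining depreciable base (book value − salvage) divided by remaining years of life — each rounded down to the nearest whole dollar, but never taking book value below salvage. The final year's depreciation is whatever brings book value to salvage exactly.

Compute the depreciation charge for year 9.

Depreciable base = $54,931 − $6,200 = $48,731.
Year 1: DB = ⌊$54,931 × 150%/9⌋ = $9,155; SL = ⌊$48,731/9⌋ = $5,414 → take DB $9,155. Book value $45,776.
Year 2: DB = ⌊$45,776 × 150%/9⌋ = $7,629; SL = ⌊$39,576/8⌋ = $4,947 → take DB $7,629. Book value $38,147.
Year 3: DB = ⌊$38,147 × 150%/9⌋ = $6,357; SL = ⌊$31,947/7⌋ = $4,563 → take DB $6,357. Book value $31,790.
Year 4: DB = ⌊$31,790 × 150%/9⌋ = $5,298; SL = ⌊$25,590/6⌋ = $4,265 → take DB $5,298. Book value $26,492.
Year 5: DB = ⌊$26,492 × 150%/9⌋ = $4,415; SL = ⌊$20,292/5⌋ = $4,058 → take DB $4,415. Book value $22,077.
Year 6: DB = ⌊$22,077 × 150%/9⌋ = $3,679; SL = ⌊$15,877/4⌋ = $3,969 → take SL $3,969. Book value $18,108.
Year 7: DB = ⌊$18,108 × 150%/9⌋ = $3,018; SL = ⌊$11,908/3⌋ = $3,969 → take SL $3,969. Book value $14,139.
Year 8: DB = ⌊$14,139 × 150%/9⌋ = $2,356; SL = ⌊$7,939/2⌋ = $3,969 → take SL $3,969. Book value $10,170.
Year 9 (final): $10,170 − $6,200 = $3,970. Book value $6,200.

$3,970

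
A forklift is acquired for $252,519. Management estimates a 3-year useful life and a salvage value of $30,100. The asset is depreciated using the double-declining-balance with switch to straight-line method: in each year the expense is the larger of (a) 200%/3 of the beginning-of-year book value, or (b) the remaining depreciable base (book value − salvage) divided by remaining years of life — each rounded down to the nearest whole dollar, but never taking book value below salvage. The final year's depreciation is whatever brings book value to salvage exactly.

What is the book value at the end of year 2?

Depreciable base = $252,519 − $30,100 = $222,419.
Year 1: DB = ⌊$252,519 × 200%/3⌋ = $168,346; SL = ⌊$222,419/3⌋ = $74,139 → take DB $168,346. Book value $84,173.
Year 2: DB = ⌊$84,173 × 200%/3⌋ = $56,115; SL = ⌊$54,073/2⌋ = $27,036 → take DB $56,115, capped at $54,073. Book value $30,100.

$30,100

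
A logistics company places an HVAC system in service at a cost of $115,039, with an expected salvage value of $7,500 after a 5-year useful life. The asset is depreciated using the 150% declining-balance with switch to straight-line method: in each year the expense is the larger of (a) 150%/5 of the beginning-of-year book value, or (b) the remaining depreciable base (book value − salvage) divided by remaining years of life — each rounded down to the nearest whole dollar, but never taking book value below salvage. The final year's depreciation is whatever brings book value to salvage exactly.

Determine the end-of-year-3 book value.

Depreciable base = $115,039 − $7,500 = $107,539.
Year 1: DB = ⌊$115,039 × 150%/5⌋ = $34,511; SL = ⌊$107,539/5⌋ = $21,507 → take DB $34,511. Book value $80,528.
Year 2: DB = ⌊$80,528 × 150%/5⌋ = $24,158; SL = ⌊$73,028/4⌋ = $18,257 → take DB $24,158. Book value $56,370.
Year 3: DB = ⌊$56,370 × 150%/5⌋ = $16,911; SL = ⌊$48,870/3⌋ = $16,290 → take DB $16,911. Book value $39,459.

$39,459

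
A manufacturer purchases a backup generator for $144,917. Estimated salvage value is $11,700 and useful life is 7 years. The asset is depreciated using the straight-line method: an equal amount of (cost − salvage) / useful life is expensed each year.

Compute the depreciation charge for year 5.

Depreciable base = $144,917 − $11,700 = $133,217.
Annual expense = $133,217 / 7 = $19,031.

$19,031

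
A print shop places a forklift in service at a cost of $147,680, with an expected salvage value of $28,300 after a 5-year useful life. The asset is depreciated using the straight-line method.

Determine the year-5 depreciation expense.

$23,876

Depreciable base = $147,680 − $28,300 = $119,380.
Annual expense = $119,380 / 5 = $23,876.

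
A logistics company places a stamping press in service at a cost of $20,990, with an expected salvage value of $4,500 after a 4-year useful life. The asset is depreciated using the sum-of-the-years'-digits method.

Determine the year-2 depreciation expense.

$4,947

Depreciable base = $20,990 − $4,500 = $16,490.
Sum of the years' digits = 4+3+2+1 = 10.
Year 1: $16,490 × 4/10 = $6,596. Book value $14,394.
Year 2: $16,490 × 3/10 = $4,947. Book value $9,447.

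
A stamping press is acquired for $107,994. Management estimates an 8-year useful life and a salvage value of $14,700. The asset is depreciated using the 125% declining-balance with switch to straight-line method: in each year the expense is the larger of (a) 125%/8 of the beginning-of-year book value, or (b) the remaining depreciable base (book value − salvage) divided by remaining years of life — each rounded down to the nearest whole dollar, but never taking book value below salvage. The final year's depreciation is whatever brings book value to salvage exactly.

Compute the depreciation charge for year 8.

Depreciable base = $107,994 − $14,700 = $93,294.
Year 1: DB = ⌊$107,994 × 125%/8⌋ = $16,874; SL = ⌊$93,294/8⌋ = $11,661 → take DB $16,874. Book value $91,120.
Year 2: DB = ⌊$91,120 × 125%/8⌋ = $14,237; SL = ⌊$76,420/7⌋ = $10,917 → take DB $14,237. Book value $76,883.
Year 3: DB = ⌊$76,883 × 125%/8⌋ = $12,012; SL = ⌊$62,183/6⌋ = $10,363 → take DB $12,012. Book value $64,871.
Year 4: DB = ⌊$64,871 × 125%/8⌋ = $10,136; SL = ⌊$50,171/5⌋ = $10,034 → take DB $10,136. Book value $54,735.
Year 5: DB = ⌊$54,735 × 125%/8⌋ = $8,552; SL = ⌊$40,035/4⌋ = $10,008 → take SL $10,008. Book value $44,727.
Year 6: DB = ⌊$44,727 × 125%/8⌋ = $6,988; SL = ⌊$30,027/3⌋ = $10,009 → take SL $10,009. Book value $34,718.
Year 7: DB = ⌊$34,718 × 125%/8⌋ = $5,424; SL = ⌊$20,018/2⌋ = $10,009 → take SL $10,009. Book value $24,709.
Year 8 (final): $24,709 − $14,700 = $10,009. Book value $14,700.

$10,009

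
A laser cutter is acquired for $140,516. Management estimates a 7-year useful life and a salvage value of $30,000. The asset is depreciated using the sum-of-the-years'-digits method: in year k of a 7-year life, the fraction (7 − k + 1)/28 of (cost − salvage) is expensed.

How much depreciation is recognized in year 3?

$19,735

Depreciable base = $140,516 − $30,000 = $110,516.
Sum of the years' digits = 7+6+5+4+3+2+1 = 28.
Year 1: $110,516 × 7/28 = $27,629. Book value $112,887.
Year 2: $110,516 × 6/28 = $23,682. Book value $89,205.
Year 3: $110,516 × 5/28 = $19,735. Book value $69,470.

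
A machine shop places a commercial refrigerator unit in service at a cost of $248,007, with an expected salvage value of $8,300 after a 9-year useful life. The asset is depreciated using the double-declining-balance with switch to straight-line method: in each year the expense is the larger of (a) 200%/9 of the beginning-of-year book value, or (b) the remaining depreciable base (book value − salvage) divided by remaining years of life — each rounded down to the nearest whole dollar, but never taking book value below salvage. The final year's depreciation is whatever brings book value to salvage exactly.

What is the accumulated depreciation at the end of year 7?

$208,637

Depreciable base = $248,007 − $8,300 = $239,707.
Year 1: DB = ⌊$248,007 × 200%/9⌋ = $55,112; SL = ⌊$239,707/9⌋ = $26,634 → take DB $55,112. Book value $192,895.
Year 2: DB = ⌊$192,895 × 200%/9⌋ = $42,865; SL = ⌊$184,595/8⌋ = $23,074 → take DB $42,865. Book value $150,030.
Year 3: DB = ⌊$150,030 × 200%/9⌋ = $33,340; SL = ⌊$141,730/7⌋ = $20,247 → take DB $33,340. Book value $116,690.
Year 4: DB = ⌊$116,690 × 200%/9⌋ = $25,931; SL = ⌊$108,390/6⌋ = $18,065 → take DB $25,931. Book value $90,759.
Year 5: DB = ⌊$90,759 × 200%/9⌋ = $20,168; SL = ⌊$82,459/5⌋ = $16,491 → take DB $20,168. Book value $70,591.
Year 6: DB = ⌊$70,591 × 200%/9⌋ = $15,686; SL = ⌊$62,291/4⌋ = $15,572 → take DB $15,686. Book value $54,905.
Year 7: DB = ⌊$54,905 × 200%/9⌋ = $12,201; SL = ⌊$46,605/3⌋ = $15,535 → take SL $15,535. Book value $39,370.
Accumulated through year 7 = $248,007 − $39,370 = $208,637.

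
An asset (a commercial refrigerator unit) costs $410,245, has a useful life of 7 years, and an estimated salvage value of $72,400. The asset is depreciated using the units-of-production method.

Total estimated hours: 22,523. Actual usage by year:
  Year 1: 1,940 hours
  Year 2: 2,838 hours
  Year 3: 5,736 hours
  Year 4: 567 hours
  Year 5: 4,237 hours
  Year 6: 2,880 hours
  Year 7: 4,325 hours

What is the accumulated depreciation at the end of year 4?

Depreciable base = $410,245 − $72,400 = $337,845.
Rate = $337,845 / 22,523 hours = $15 per hour.
Year 1: 1,940 × $15 = $29,100. Book value $381,145.
Year 2: 2,838 × $15 = $42,570. Book value $338,575.
Year 3: 5,736 × $15 = $86,040. Book value $252,535.
Year 4: 567 × $15 = $8,505. Book value $244,030.
Accumulated through year 4 = $410,245 − $244,030 = $166,215.

$166,215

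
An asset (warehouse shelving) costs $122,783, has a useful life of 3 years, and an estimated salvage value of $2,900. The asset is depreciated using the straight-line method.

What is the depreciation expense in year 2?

Depreciable base = $122,783 − $2,900 = $119,883.
Annual expense = $119,883 / 3 = $39,961.

$39,961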